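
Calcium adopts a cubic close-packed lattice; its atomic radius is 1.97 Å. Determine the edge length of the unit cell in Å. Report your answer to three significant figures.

In an FCC lattice, atoms touch along the face diagonal, so √2·a = 4r.
a = 4r/√2 = 4 × 1.97 / 1.4142 = 5.57 Å.

5.57 Å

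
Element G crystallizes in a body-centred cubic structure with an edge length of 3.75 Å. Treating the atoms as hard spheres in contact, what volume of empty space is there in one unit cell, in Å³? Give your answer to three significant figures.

In a BCC lattice atoms touch along the body diagonal, so √3·a = 4r, so r = 0.4330a = 1.624 Å.
V_cell = a³ = 52.73 Å³; V_atoms = 2 × (4/3)πr³ = 35.87 Å³.
Empty space = 52.73 − 35.87 = 16.9 Å³.

16.9 Å³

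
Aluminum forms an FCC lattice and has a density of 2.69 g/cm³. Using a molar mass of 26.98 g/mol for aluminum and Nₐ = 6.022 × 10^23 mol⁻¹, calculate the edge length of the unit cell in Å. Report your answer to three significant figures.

4.05 Å

With Z = 4 atoms per FCC cell, a³ = Z·M/(N_A·ρ) = 4 × 26.98 / (6.022 × 10²³ × 2.690 g/cm³) = 6.662 × 10^-23 cm³.
a = (6.662 × 10^-23)^(1/3) = 4.054 × 10^-8 cm = 4.05 Å.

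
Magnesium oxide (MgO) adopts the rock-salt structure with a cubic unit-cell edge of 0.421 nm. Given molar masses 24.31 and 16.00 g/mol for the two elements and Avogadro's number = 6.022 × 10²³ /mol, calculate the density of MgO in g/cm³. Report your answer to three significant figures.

The rock-salt structure contains Z = 4 formula units per cell; M(MgO) = 24.31 + 16.00 = 40.31 g/mol.
a³ = (4.210 × 10^-8 cm)³ = 7.462 × 10^-23 cm³.
ρ = 4 × 40.31 / (6.022 × 10²³ × 7.462 × 10^-23) = 3.588 g/cm³.

3.59 g/cm³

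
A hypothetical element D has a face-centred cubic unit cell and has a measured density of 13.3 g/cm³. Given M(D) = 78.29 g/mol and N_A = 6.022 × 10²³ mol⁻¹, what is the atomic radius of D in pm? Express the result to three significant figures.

For an FCC cell (Z = 4), a³ = Z·M/(N_A·ρ) = 4 × 78.29 / (6.022 × 10²³ × 13.30) = 3.910 × 10^-23 cm³, so a = 3.394 × 10^-8 cm = 339.4 pm.
Atoms touch along the face diagonal, so √2·a = 4r, so r = 0.3536 × a = 120 pm.

120 pm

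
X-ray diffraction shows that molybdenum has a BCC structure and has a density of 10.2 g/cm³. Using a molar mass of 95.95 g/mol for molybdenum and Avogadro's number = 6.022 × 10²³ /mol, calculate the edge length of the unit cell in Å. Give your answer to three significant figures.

3.15 Å

With Z = 2 atoms per BCC cell, a³ = Z·M/(N_A·ρ) = 2 × 95.95 / (6.022 × 10²³ × 10.20 g/cm³) = 3.124 × 10^-23 cm³.
a = (3.124 × 10^-23)^(1/3) = 3.150 × 10^-8 cm = 3.15 Å.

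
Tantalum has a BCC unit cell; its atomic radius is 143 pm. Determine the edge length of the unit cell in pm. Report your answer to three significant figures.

In a BCC lattice, atoms touch along the body diagonal, so √3·a = 4r.
a = 4r/√3 = 4 × 143 / 1.7321 = 330 pm.

330 pm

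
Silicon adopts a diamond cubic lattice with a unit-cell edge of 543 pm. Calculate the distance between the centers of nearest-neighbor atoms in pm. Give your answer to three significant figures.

In a diamond cubic structure, nearest neighbors lie along the body diagonal with √3·a = 8r; the nearest-neighbor distance equals 2r = 0.4330·a.
d = 0.4330 × 543 = 235 pm.

235 pm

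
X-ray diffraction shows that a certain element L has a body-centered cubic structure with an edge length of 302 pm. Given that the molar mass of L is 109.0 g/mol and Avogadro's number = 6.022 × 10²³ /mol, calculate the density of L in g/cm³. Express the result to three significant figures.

13.1 g/cm³

A BCC unit cell contains Z = 2 atoms.
Cell volume: a³ = (302 pm)³ = (3.020 × 10^-8 cm)³ = 2.754 × 10^-23 cm³.
ρ = Z·M/(N_A·a³) = 2 × 109.0 / (6.022 × 10²³ × 2.754 × 10^-23) = 13.14 g/cm³.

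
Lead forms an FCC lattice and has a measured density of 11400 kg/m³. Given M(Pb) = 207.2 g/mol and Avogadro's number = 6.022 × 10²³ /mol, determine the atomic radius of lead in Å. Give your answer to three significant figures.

For an FCC cell (Z = 4), a³ = Z·M/(N_A·ρ) = 4 × 207.2 / (6.022 × 10²³ × 11.40) = 1.207 × 10^-22 cm³, so a = 4.942 × 10^-8 cm = 4.942 Å.
Atoms touch along the face diagonal, so √2·a = 4r, so r = 0.3536 × a = 1.75 Å.

1.75 Å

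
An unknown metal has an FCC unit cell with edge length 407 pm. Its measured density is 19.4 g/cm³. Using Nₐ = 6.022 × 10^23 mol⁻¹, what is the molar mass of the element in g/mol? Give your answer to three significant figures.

An FCC cell has Z = 4 atoms; a = 4.070 × 10^-8 cm.
M = ρ·N_A·a³/Z = 19.4 × 6.022 × 10²³ × 6.742 × 10^-23 / 4 = 197 g/mol.

197 g/mol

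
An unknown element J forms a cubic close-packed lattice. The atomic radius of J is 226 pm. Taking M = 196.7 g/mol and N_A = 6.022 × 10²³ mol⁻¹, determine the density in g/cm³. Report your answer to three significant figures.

In an FCC lattice, atoms touch along the face diagonal, so √2·a = 4r, giving a = 639.2 pm = 6.392 × 10^-8 cm.
With Z = 4, ρ = Z·M/(N_A·a³) = 4 × 196.7 / (6.022 × 10²³ × 2.612 × 10^-22) = 5.002 g/cm³.

5.00 g/cm³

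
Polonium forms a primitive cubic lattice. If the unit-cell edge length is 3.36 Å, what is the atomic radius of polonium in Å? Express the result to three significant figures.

1.68 Å

In a simple cubic lattice, atoms touch along the cell edge, so a = 2r.
r = a/2 = 3.36/2 = 1.68 Å.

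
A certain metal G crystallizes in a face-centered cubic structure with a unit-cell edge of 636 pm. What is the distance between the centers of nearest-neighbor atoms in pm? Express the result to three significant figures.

450 pm

In an FCC structure, atoms touch along the face diagonal, so √2·a = 4r; the nearest-neighbor distance equals 2r = 0.7071·a.
d = 0.7071 × 636 = 450 pm.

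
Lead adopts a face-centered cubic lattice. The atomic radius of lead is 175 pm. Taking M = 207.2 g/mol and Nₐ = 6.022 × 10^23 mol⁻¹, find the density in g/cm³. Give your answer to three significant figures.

11.3 g/cm³

In an FCC lattice, atoms touch along the face diagonal, so √2·a = 4r, giving a = 495.0 pm = 4.950 × 10^-8 cm.
With Z = 4, ρ = Z·M/(N_A·a³) = 4 × 207.2 / (6.022 × 10²³ × 1.213 × 10^-22) = 11.35 g/cm³.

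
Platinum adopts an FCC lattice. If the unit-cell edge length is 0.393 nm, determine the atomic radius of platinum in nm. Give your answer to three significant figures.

0.139 nm

In an FCC lattice, atoms touch along the face diagonal, so √2·a = 4r.
r = √2·a/4 = 1.4142 × 0.393 / 4 = 0.139 nm.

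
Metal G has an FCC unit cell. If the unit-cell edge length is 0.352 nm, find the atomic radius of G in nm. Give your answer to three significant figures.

In an FCC lattice, atoms touch along the face diagonal, so √2·a = 4r.
r = √2·a/4 = 1.4142 × 0.352 / 4 = 0.124 nm.

0.124 nm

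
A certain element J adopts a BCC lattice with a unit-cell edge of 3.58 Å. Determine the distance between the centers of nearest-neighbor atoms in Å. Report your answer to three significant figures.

3.10 Å

In a BCC structure, atoms touch along the body diagonal, so √3·a = 4r; the nearest-neighbor distance equals 2r = 0.8660·a.
d = 0.8660 × 3.58 = 3.10 Å.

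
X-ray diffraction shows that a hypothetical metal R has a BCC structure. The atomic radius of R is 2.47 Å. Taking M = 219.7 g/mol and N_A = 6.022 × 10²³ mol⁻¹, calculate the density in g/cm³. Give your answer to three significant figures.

3.93 g/cm³

In a BCC lattice, atoms touch along the body diagonal, so √3·a = 4r, giving a = 5.704 Å = 5.704 × 10^-8 cm.
With Z = 2, ρ = Z·M/(N_A·a³) = 2 × 219.7 / (6.022 × 10²³ × 1.856 × 10^-22) = 3.931 g/cm³.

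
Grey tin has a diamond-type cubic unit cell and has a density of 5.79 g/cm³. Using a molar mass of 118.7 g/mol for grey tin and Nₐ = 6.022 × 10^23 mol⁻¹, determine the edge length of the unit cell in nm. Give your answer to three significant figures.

0.648 nm

With Z = 8 atoms per diamond cubic cell, a³ = Z·M/(N_A·ρ) = 8 × 118.7 / (6.022 × 10²³ × 5.790 g/cm³) = 2.723 × 10^-22 cm³.
a = (2.723 × 10^-22)^(1/3) = 6.482 × 10^-8 cm = 0.648 nm.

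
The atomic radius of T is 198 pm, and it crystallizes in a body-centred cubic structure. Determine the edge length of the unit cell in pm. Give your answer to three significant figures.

In a BCC lattice, atoms touch along the body diagonal, so √3·a = 4r.
a = 4r/√3 = 4 × 198 / 1.7321 = 457 pm.

457 pm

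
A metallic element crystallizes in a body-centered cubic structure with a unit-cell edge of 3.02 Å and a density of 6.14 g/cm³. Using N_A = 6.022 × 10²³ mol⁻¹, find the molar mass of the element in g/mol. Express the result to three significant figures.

A BCC cell has Z = 2 atoms; a = 3.020 × 10^-8 cm.
M = ρ·N_A·a³/Z = 6.14 × 6.022 × 10²³ × 2.754 × 10^-23 / 2 = 50.9 g/mol.

50.9 g/mol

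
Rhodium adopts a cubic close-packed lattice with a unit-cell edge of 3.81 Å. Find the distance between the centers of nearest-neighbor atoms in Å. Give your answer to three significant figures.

In an FCC structure, atoms touch along the face diagonal, so √2·a = 4r; the nearest-neighbor distance equals 2r = 0.7071·a.
d = 0.7071 × 3.81 = 2.69 Å.

2.69 Å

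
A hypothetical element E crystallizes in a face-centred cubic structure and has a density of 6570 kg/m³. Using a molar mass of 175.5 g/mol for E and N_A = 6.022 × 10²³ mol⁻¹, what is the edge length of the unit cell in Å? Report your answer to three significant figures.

With Z = 4 atoms per FCC cell, a³ = Z·M/(N_A·ρ) = 4 × 175.5 / (6.022 × 10²³ × 6.570 g/cm³) = 1.774 × 10^-22 cm³.
a = (1.774 × 10^-22)^(1/3) = 5.619 × 10^-8 cm = 5.62 Å.

5.62 Å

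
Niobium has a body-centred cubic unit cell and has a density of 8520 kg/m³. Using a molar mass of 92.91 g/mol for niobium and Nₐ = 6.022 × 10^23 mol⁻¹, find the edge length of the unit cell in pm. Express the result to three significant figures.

331 pm

With Z = 2 atoms per BCC cell, a³ = Z·M/(N_A·ρ) = 2 × 92.91 / (6.022 × 10²³ × 8.520 g/cm³) = 3.622 × 10^-23 cm³.
a = (3.622 × 10^-23)^(1/3) = 3.309 × 10^-8 cm = 331 pm.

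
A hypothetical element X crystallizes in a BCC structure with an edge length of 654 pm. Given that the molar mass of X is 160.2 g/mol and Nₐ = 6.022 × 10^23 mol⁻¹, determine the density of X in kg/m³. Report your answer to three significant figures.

1900 kg/m³

A BCC unit cell contains Z = 2 atoms.
Cell volume: a³ = (654 pm)³ = (6.540 × 10^-8 cm)³ = 2.797 × 10^-22 cm³.
ρ = Z·M/(N_A·a³) = 2 × 160.2 / (6.022 × 10²³ × 2.797 × 10^-22) = 1.902 g/cm³ = 1900 kg/m³.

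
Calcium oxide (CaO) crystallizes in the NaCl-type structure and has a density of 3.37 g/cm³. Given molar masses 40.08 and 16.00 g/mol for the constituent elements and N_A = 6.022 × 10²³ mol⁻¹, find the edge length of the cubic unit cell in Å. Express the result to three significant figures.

4.80 Å

M(CaO) = 56.08 g/mol; Z = 4 formula units per cell.
a³ = Z·M/(N_A·ρ) = 4 × 56.08 / (6.022 × 10²³ × 3.37) = 1.105 × 10^-22 cm³, so a = 4.799 × 10^-8 cm = 4.80 Å.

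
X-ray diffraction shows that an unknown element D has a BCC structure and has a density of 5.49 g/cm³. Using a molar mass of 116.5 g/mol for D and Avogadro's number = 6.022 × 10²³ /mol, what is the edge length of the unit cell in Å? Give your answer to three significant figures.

With Z = 2 atoms per BCC cell, a³ = Z·M/(N_A·ρ) = 2 × 116.5 / (6.022 × 10²³ × 5.490 g/cm³) = 7.048 × 10^-23 cm³.
a = (7.048 × 10^-23)^(1/3) = 4.131 × 10^-8 cm = 4.13 Å.

4.13 Å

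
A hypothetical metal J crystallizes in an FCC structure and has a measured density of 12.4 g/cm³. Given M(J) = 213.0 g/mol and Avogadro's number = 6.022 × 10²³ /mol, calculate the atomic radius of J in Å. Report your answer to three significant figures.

For an FCC cell (Z = 4), a³ = Z·M/(N_A·ρ) = 4 × 213.0 / (6.022 × 10²³ × 12.40) = 1.141 × 10^-22 cm³, so a = 4.850 × 10^-8 cm = 4.850 Å.
Atoms touch along the face diagonal, so √2·a = 4r, so r = 0.3536 × a = 1.71 Å.

1.71 Å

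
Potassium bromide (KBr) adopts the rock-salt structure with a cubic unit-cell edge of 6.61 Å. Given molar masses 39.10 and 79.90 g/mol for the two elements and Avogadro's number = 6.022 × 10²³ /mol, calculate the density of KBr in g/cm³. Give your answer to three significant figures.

2.74 g/cm³

The rock-salt structure contains Z = 4 formula units per cell; M(KBr) = 39.10 + 79.90 = 119.0 g/mol.
a³ = (6.610 × 10^-8 cm)³ = 2.888 × 10^-22 cm³.
ρ = 4 × 119.0 / (6.022 × 10²³ × 2.888 × 10^-22) = 2.737 g/cm³.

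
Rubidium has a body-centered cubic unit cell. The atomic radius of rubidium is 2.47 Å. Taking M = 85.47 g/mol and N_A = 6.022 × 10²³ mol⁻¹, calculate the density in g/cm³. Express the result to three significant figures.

1.53 g/cm³

In a BCC lattice, atoms touch along the body diagonal, so √3·a = 4r, giving a = 5.704 Å = 5.704 × 10^-8 cm.
With Z = 2, ρ = Z·M/(N_A·a³) = 2 × 85.47 / (6.022 × 10²³ × 1.856 × 10^-22) = 1.529 g/cm³.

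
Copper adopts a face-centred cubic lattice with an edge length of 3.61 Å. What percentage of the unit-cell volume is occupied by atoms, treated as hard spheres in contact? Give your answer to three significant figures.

In an FCC lattice atoms touch along the face diagonal, so √2·a = 4r, so r = 0.3536a = 1.276 Å.
Packing fraction = Z·(4/3)πr³ / a³ = 4 × (4/3)π × (1.276)³ / (3.61)³ = 0.7405 = 74.0%.

74.0%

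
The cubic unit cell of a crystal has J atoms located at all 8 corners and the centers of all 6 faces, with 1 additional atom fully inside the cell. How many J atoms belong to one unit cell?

Corner atoms are shared by 8 cells (1/8 each), face atoms by 2 (1/2 each), interior atoms are unshared.
Net atoms = 8 × 1/8 + 6 × 1/2 + 1 = 1 + 3 + 1 = 5.

5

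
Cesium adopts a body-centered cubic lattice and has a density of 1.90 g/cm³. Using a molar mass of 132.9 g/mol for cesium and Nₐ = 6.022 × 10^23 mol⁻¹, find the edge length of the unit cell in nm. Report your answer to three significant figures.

0.615 nm

With Z = 2 atoms per BCC cell, a³ = Z·M/(N_A·ρ) = 2 × 132.9 / (6.022 × 10²³ × 1.900 g/cm³) = 2.323 × 10^-22 cm³.
a = (2.323 × 10^-22)^(1/3) = 6.147 × 10^-8 cm = 0.615 nm.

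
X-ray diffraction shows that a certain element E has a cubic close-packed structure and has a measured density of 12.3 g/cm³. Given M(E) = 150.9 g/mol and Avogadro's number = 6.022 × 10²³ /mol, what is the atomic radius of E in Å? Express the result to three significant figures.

1.53 Å

For an FCC cell (Z = 4), a³ = Z·M/(N_A·ρ) = 4 × 150.9 / (6.022 × 10²³ × 12.30) = 8.149 × 10^-23 cm³, so a = 4.335 × 10^-8 cm = 4.335 Å.
Atoms touch along the face diagonal, so √2·a = 4r, so r = 0.3536 × a = 1.53 Å.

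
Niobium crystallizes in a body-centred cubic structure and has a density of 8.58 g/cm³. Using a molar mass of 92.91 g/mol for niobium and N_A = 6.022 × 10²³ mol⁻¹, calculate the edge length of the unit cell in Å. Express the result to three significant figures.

With Z = 2 atoms per BCC cell, a³ = Z·M/(N_A·ρ) = 2 × 92.91 / (6.022 × 10²³ × 8.580 g/cm³) = 3.596 × 10^-23 cm³.
a = (3.596 × 10^-23)^(1/3) = 3.301 × 10^-8 cm = 3.30 Å.

3.30 Å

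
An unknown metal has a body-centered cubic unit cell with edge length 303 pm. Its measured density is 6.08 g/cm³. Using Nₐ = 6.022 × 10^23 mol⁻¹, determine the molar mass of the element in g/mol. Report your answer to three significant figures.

50.9 g/mol

A BCC cell has Z = 2 atoms; a = 3.030 × 10^-8 cm.
M = ρ·N_A·a³/Z = 6.08 × 6.022 × 10²³ × 2.782 × 10^-23 / 2 = 50.9 g/mol.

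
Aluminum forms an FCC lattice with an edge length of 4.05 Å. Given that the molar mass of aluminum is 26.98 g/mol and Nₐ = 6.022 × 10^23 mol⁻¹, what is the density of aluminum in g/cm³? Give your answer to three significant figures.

An FCC unit cell contains Z = 4 atoms.
Cell volume: a³ = (4.05 Å)³ = (4.050 × 10^-8 cm)³ = 6.643 × 10^-23 cm³.
ρ = Z·M/(N_A·a³) = 4 × 26.98 / (6.022 × 10²³ × 6.643 × 10^-23) = 2.698 g/cm³.

2.70 g/cm³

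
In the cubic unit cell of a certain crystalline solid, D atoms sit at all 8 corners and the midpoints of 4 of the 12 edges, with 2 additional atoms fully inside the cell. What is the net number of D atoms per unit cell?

Corner atoms are shared by 8 cells (1/8 each), edge atoms by 4 (1/4 each), interior atoms are unshared.
Net atoms = 8 × 1/8 + 4 × 1/4 + 2 = 1 + 1 + 2 = 4.

4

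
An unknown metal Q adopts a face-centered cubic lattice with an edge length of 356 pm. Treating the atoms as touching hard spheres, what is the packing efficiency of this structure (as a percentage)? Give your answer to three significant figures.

In an FCC lattice atoms touch along the face diagonal, so √2·a = 4r, so r = 0.3536a = 125.9 pm.
Packing fraction = Z·(4/3)πr³ / a³ = 4 × (4/3)π × (125.9)³ / (356)³ = 0.7405 = 74.0%.

74.0%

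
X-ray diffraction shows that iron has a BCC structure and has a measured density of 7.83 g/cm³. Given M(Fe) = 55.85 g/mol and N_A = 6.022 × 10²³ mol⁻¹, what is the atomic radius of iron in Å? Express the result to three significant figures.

1.24 Å

For a BCC cell (Z = 2), a³ = Z·M/(N_A·ρ) = 2 × 55.85 / (6.022 × 10²³ × 7.830) = 2.369 × 10^-23 cm³, so a = 2.872 × 10^-8 cm = 2.872 Å.
Atoms touch along the body diagonal, so √3·a = 4r, so r = 0.4330 × a = 1.24 Å.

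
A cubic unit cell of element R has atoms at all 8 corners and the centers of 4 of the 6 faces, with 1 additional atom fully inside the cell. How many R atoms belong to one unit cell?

4

Corner atoms are shared by 8 cells (1/8 each), face atoms by 2 (1/2 each), interior atoms are unshared.
Net atoms = 8 × 1/8 + 4 × 1/2 + 1 = 1 + 2 + 1 = 4.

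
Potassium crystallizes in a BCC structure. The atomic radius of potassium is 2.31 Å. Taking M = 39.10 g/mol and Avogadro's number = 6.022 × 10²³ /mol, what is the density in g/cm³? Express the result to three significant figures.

In a BCC lattice, atoms touch along the body diagonal, so √3·a = 4r, giving a = 5.335 Å = 5.335 × 10^-8 cm.
With Z = 2, ρ = Z·M/(N_A·a³) = 2 × 39.10 / (6.022 × 10²³ × 1.518 × 10^-22) = 0.8553 g/cm³.

0.855 g/cm³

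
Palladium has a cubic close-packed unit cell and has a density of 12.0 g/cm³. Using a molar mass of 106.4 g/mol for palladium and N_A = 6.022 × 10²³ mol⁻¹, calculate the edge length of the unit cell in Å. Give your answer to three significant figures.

3.89 Å

With Z = 4 atoms per FCC cell, a³ = Z·M/(N_A·ρ) = 4 × 106.4 / (6.022 × 10²³ × 12.00 g/cm³) = 5.890 × 10^-23 cm³.
a = (5.890 × 10^-23)^(1/3) = 3.891 × 10^-8 cm = 3.89 Å.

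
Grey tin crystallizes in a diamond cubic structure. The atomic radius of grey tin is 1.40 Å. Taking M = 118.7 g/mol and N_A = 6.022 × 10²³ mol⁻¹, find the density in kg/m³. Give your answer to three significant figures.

5830 kg/m³

In a diamond cubic lattice, nearest neighbors lie along the body diagonal with √3·a = 8r, giving a = 6.466 Å = 6.466 × 10^-8 cm.
With Z = 8, ρ = Z·M/(N_A·a³) = 8 × 118.7 / (6.022 × 10²³ × 2.704 × 10^-22) = 5.832 g/cm³ = 5830 kg/m³.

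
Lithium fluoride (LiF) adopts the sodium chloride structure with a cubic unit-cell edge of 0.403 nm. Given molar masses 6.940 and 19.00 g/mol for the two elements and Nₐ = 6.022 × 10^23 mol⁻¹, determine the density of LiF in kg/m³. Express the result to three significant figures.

2630 kg/m³

The sodium chloride structure contains Z = 4 formula units per cell; M(LiF) = 6.940 + 19.00 = 25.94 g/mol.
a³ = (4.030 × 10^-8 cm)³ = 6.545 × 10^-23 cm³.
ρ = 4 × 25.94 / (6.022 × 10²³ × 6.545 × 10^-23) = 2.633 g/cm³ = 2630 kg/m³.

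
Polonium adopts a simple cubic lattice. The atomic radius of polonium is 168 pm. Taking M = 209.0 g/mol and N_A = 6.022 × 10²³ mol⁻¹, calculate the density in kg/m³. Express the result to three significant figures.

In a simple cubic lattice, atoms touch along the cell edge, so a = 2r, giving a = 336.0 pm = 3.360 × 10^-8 cm.
With Z = 1, ρ = Z·M/(N_A·a³) = 1 × 209.0 / (6.022 × 10²³ × 3.793 × 10^-23) = 9.149 g/cm³ = 9150 kg/m³.

9150 kg/m³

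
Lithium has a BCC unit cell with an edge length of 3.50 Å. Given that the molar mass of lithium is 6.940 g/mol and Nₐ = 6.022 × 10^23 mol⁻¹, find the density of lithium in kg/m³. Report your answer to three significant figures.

A BCC unit cell contains Z = 2 atoms.
Cell volume: a³ = (3.50 Å)³ = (3.500 × 10^-8 cm)³ = 4.288 × 10^-23 cm³.
ρ = Z·M/(N_A·a³) = 2 × 6.940 / (6.022 × 10²³ × 4.288 × 10^-23) = 0.5376 g/cm³ = 538 kg/m³.

538 kg/m³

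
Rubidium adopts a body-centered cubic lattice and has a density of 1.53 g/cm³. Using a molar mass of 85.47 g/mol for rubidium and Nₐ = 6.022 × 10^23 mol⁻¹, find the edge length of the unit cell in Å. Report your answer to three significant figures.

5.70 Å

With Z = 2 atoms per BCC cell, a³ = Z·M/(N_A·ρ) = 2 × 85.47 / (6.022 × 10²³ × 1.530 g/cm³) = 1.855 × 10^-22 cm³.
a = (1.855 × 10^-22)^(1/3) = 5.703 × 10^-8 cm = 5.70 Å.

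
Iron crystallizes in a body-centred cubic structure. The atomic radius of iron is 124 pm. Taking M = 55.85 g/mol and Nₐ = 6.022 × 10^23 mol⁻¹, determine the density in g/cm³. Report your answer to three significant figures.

In a BCC lattice, atoms touch along the body diagonal, so √3·a = 4r, giving a = 286.4 pm = 2.864 × 10^-8 cm.
With Z = 2, ρ = Z·M/(N_A·a³) = 2 × 55.85 / (6.022 × 10²³ × 2.348 × 10^-23) = 7.899 g/cm³.

7.90 g/cm³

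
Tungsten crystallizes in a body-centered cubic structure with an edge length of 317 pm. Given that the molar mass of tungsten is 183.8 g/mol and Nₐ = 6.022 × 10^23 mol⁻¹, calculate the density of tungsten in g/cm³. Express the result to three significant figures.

A BCC unit cell contains Z = 2 atoms.
Cell volume: a³ = (317 pm)³ = (3.170 × 10^-8 cm)³ = 3.186 × 10^-23 cm³.
ρ = Z·M/(N_A·a³) = 2 × 183.8 / (6.022 × 10²³ × 3.186 × 10^-23) = 19.16 g/cm³.

19.2 g/cm³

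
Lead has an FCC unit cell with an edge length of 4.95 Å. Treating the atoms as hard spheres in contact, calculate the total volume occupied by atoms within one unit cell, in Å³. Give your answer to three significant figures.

In an FCC lattice atoms touch along the face diagonal, so √2·a = 4r, so r = 0.3536a = 1.750 Å.
V_atoms = Z × (4/3)πr³ = 4 × (4/3)π × (1.750)³ = 89.8 Å³.

89.8 Å³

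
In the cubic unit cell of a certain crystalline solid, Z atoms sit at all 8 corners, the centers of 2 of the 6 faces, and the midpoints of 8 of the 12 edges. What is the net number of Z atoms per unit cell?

4

Corner atoms are shared by 8 cells (1/8 each), face atoms by 2 (1/2 each), edge atoms by 4 (1/4 each).
Net atoms = 8 × 1/8 + 2 × 1/2 + 8 × 1/4 = 1 + 1 + 2 = 4.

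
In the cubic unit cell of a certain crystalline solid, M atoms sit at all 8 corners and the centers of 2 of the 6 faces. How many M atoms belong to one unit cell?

2

Corner atoms are shared by 8 cells (1/8 each), face atoms by 2 (1/2 each).
Net atoms = 8 × 1/8 + 2 × 1/2 = 1 + 1 = 2.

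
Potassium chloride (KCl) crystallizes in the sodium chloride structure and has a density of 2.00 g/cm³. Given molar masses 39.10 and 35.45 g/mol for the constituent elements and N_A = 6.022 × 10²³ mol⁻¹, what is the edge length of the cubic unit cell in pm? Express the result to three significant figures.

M(KCl) = 74.55 g/mol; Z = 4 formula units per cell.
a³ = Z·M/(N_A·ρ) = 4 × 74.55 / (6.022 × 10²³ × 2.00) = 2.476 × 10^-22 cm³, so a = 6.279 × 10^-8 cm = 628 pm.

628 pm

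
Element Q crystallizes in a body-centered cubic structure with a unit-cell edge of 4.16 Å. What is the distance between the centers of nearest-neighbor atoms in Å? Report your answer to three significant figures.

3.60 Å

In a BCC structure, atoms touch along the body diagonal, so √3·a = 4r; the nearest-neighbor distance equals 2r = 0.8660·a.
d = 0.8660 × 4.16 = 3.60 Å.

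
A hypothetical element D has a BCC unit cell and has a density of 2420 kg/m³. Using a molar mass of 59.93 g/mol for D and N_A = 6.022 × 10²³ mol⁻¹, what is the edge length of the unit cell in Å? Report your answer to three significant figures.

With Z = 2 atoms per BCC cell, a³ = Z·M/(N_A·ρ) = 2 × 59.93 / (6.022 × 10²³ × 2.420 g/cm³) = 8.225 × 10^-23 cm³.
a = (8.225 × 10^-23)^(1/3) = 4.349 × 10^-8 cm = 4.35 Å.

4.35 Å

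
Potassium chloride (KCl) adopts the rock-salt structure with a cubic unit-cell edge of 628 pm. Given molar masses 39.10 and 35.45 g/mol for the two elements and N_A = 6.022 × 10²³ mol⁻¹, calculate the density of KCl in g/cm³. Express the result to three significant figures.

The rock-salt structure contains Z = 4 formula units per cell; M(KCl) = 39.10 + 35.45 = 74.55 g/mol.
a³ = (6.280 × 10^-8 cm)³ = 2.477 × 10^-22 cm³.
ρ = 4 × 74.55 / (6.022 × 10²³ × 2.477 × 10^-22) = 1.999 g/cm³.

2.00 g/cm³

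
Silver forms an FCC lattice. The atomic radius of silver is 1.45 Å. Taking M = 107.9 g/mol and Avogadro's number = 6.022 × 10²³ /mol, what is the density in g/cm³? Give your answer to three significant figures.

In an FCC lattice, atoms touch along the face diagonal, so √2·a = 4r, giving a = 4.101 Å = 4.101 × 10^-8 cm.
With Z = 4, ρ = Z·M/(N_A·a³) = 4 × 107.9 / (6.022 × 10²³ × 6.898 × 10^-23) = 10.39 g/cm³.

10.4 g/cm³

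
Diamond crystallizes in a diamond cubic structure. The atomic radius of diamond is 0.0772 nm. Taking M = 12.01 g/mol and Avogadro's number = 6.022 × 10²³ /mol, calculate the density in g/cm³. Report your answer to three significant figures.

In a diamond cubic lattice, nearest neighbors lie along the body diagonal with √3·a = 8r, giving a = 0.3566 nm = 3.566 × 10^-8 cm.
With Z = 8, ρ = Z·M/(N_A·a³) = 8 × 12.01 / (6.022 × 10²³ × 4.534 × 10^-23) = 3.519 g/cm³.

3.52 g/cm³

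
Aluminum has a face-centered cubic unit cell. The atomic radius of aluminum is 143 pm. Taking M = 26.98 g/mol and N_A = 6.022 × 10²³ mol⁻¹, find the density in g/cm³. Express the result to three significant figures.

2.71 g/cm³

In an FCC lattice, atoms touch along the face diagonal, so √2·a = 4r, giving a = 404.5 pm = 4.045 × 10^-8 cm.
With Z = 4, ρ = Z·M/(N_A·a³) = 4 × 26.98 / (6.022 × 10²³ × 6.617 × 10^-23) = 2.708 g/cm³.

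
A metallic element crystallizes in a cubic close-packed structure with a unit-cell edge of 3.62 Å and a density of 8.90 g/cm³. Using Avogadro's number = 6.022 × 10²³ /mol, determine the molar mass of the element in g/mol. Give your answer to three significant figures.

An FCC cell has Z = 4 atoms; a = 3.620 × 10^-8 cm.
M = ρ·N_A·a³/Z = 8.90 × 6.022 × 10²³ × 4.744 × 10^-23 / 4 = 63.6 g/mol.

63.6 g/mol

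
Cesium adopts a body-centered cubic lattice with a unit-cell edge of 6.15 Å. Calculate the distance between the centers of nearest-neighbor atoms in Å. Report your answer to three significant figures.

In a BCC structure, atoms touch along the body diagonal, so √3·a = 4r; the nearest-neighbor distance equals 2r = 0.8660·a.
d = 0.8660 × 6.15 = 5.33 Å.

5.33 Å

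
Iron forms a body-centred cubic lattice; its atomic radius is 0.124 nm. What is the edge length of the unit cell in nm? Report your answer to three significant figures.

In a BCC lattice, atoms touch along the body diagonal, so √3·a = 4r.
a = 4r/√3 = 4 × 0.124 / 1.7321 = 0.286 nm.

0.286 nm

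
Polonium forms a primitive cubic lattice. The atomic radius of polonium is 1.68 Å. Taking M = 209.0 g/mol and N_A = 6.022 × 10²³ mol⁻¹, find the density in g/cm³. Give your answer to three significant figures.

In a simple cubic lattice, atoms touch along the cell edge, so a = 2r, giving a = 3.360 Å = 3.360 × 10^-8 cm.
With Z = 1, ρ = Z·M/(N_A·a³) = 1 × 209.0 / (6.022 × 10²³ × 3.793 × 10^-23) = 9.149 g/cm³.

9.15 g/cm³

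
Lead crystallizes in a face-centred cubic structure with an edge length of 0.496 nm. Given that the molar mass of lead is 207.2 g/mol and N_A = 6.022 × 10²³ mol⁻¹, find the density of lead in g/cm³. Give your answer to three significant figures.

An FCC unit cell contains Z = 4 atoms.
Cell volume: a³ = (0.496 nm)³ = (4.960 × 10^-8 cm)³ = 1.220 × 10^-22 cm³.
ρ = Z·M/(N_A·a³) = 4 × 207.2 / (6.022 × 10²³ × 1.220 × 10^-22) = 11.28 g/cm³.

11.3 g/cm³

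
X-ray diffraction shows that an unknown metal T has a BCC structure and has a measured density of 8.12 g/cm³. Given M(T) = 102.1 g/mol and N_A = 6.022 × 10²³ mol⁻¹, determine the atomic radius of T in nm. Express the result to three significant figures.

For a BCC cell (Z = 2), a³ = Z·M/(N_A·ρ) = 2 × 102.1 / (6.022 × 10²³ × 8.120) = 4.176 × 10^-23 cm³, so a = 3.469 × 10^-8 cm = 0.3469 nm.
Atoms touch along the body diagonal, so √3·a = 4r, so r = 0.4330 × a = 0.150 nm.

0.150 nm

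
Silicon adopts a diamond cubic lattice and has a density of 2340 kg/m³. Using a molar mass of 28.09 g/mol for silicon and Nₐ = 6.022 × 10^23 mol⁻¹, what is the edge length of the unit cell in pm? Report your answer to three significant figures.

With Z = 8 atoms per diamond cubic cell, a³ = Z·M/(N_A·ρ) = 8 × 28.09 / (6.022 × 10²³ × 2.340 g/cm³) = 1.595 × 10^-22 cm³.
a = (1.595 × 10^-22)^(1/3) = 5.423 × 10^-8 cm = 542 pm.

542 pm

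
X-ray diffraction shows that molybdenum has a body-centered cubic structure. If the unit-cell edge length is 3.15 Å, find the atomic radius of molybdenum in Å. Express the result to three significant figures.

In a BCC lattice, atoms touch along the body diagonal, so √3·a = 4r.
r = √3·a/4 = 1.7321 × 3.15 / 4 = 1.36 Å.

1.36 Å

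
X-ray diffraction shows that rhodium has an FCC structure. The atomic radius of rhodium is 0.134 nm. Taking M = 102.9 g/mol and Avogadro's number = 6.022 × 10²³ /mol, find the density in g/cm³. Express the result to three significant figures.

In an FCC lattice, atoms touch along the face diagonal, so √2·a = 4r, giving a = 0.3790 nm = 3.790 × 10^-8 cm.
With Z = 4, ρ = Z·M/(N_A·a³) = 4 × 102.9 / (6.022 × 10²³ × 5.444 × 10^-23) = 12.55 g/cm³.

12.6 g/cm³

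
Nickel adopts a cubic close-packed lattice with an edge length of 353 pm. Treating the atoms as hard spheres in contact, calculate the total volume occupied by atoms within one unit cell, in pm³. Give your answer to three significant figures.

3.26 × 10^7 pm³

In an FCC lattice atoms touch along the face diagonal, so √2·a = 4r, so r = 0.3536a = 124.8 pm.
V_atoms = Z × (4/3)πr³ = 4 × (4/3)π × (124.8)³ = 3.26 × 10^7 pm³.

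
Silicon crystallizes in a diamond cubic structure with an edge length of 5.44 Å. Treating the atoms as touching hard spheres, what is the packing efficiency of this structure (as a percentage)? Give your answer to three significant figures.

In a diamond cubic lattice nearest neighbors lie along the body diagonal with √3·a = 8r, so r = 0.2165a = 1.178 Å.
Packing fraction = Z·(4/3)πr³ / a³ = 8 × (4/3)π × (1.178)³ / (5.44)³ = 0.3401 = 34.0%.

34.0%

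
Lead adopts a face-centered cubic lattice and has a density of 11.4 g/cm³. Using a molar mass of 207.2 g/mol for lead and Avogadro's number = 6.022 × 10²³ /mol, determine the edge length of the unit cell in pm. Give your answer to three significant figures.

494 pm

With Z = 4 atoms per FCC cell, a³ = Z·M/(N_A·ρ) = 4 × 207.2 / (6.022 × 10²³ × 11.40 g/cm³) = 1.207 × 10^-22 cm³.
a = (1.207 × 10^-22)^(1/3) = 4.942 × 10^-8 cm = 494 pm.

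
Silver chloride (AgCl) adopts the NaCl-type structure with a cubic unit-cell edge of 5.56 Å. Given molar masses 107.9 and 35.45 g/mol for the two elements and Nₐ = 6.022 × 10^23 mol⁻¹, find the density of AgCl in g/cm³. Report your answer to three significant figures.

The NaCl-type structure contains Z = 4 formula units per cell; M(AgCl) = 107.9 + 35.45 = 143.35 g/mol.
a³ = (5.560 × 10^-8 cm)³ = 1.719 × 10^-22 cm³.
ρ = 4 × 143.35 / (6.022 × 10²³ × 1.719 × 10^-22) = 5.540 g/cm³.

5.54 g/cm³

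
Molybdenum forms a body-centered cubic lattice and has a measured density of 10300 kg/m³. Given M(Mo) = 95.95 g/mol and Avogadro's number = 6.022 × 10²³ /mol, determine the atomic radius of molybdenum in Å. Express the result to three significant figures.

For a BCC cell (Z = 2), a³ = Z·M/(N_A·ρ) = 2 × 95.95 / (6.022 × 10²³ × 10.30) = 3.094 × 10^-23 cm³, so a = 3.139 × 10^-8 cm = 3.139 Å.
Atoms touch along the body diagonal, so √3·a = 4r, so r = 0.4330 × a = 1.36 Å.

1.36 Å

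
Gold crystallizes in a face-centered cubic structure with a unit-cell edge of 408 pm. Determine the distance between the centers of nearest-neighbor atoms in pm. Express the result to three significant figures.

288 pm

In an FCC structure, atoms touch along the face diagonal, so √2·a = 4r; the nearest-neighbor distance equals 2r = 0.7071·a.
d = 0.7071 × 408 = 288 pm.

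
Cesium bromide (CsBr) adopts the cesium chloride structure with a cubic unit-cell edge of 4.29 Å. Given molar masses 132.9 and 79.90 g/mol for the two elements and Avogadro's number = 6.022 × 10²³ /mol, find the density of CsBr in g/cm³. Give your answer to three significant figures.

4.48 g/cm³

The cesium chloride structure contains Z = 1 formula unit per cell; M(CsBr) = 132.9 + 79.90 = 212.8 g/mol.
a³ = (4.290 × 10^-8 cm)³ = 7.895 × 10^-23 cm³.
ρ = 1 × 212.8 / (6.022 × 10²³ × 7.895 × 10^-23) = 4.476 g/cm³.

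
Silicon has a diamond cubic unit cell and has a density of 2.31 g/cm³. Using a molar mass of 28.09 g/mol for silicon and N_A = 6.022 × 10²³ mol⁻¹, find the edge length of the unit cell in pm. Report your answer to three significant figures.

With Z = 8 atoms per diamond cubic cell, a³ = Z·M/(N_A·ρ) = 8 × 28.09 / (6.022 × 10²³ × 2.310 g/cm³) = 1.615 × 10^-22 cm³.
a = (1.615 × 10^-22)^(1/3) = 5.446 × 10^-8 cm = 545 pm.

545 pm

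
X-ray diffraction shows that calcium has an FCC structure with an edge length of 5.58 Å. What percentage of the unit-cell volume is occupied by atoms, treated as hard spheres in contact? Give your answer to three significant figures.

In an FCC lattice atoms touch along the face diagonal, so √2·a = 4r, so r = 0.3536a = 1.973 Å.
Packing fraction = Z·(4/3)πr³ / a³ = 4 × (4/3)π × (1.973)³ / (5.58)³ = 0.7405 = 74.0%.

74.0%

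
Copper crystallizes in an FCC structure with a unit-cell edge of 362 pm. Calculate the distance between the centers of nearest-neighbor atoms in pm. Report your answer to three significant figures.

256 pm

In an FCC structure, atoms touch along the face diagonal, so √2·a = 4r; the nearest-neighbor distance equals 2r = 0.7071·a.
d = 0.7071 × 362 = 256 pm.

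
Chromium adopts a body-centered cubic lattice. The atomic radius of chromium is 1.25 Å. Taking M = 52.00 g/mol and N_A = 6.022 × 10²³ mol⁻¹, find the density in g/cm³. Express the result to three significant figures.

7.18 g/cm³

In a BCC lattice, atoms touch along the body diagonal, so √3·a = 4r, giving a = 2.887 Å = 2.887 × 10^-8 cm.
With Z = 2, ρ = Z·M/(N_A·a³) = 2 × 52.00 / (6.022 × 10²³ × 2.406 × 10^-23) = 7.179 g/cm³.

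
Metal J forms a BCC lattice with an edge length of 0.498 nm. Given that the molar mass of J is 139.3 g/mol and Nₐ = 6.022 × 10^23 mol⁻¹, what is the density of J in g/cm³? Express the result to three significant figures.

A BCC unit cell contains Z = 2 atoms.
Cell volume: a³ = (0.498 nm)³ = (4.980 × 10^-8 cm)³ = 1.235 × 10^-22 cm³.
ρ = Z·M/(N_A·a³) = 2 × 139.3 / (6.022 × 10²³ × 1.235 × 10^-22) = 3.746 g/cm³.

3.75 g/cm³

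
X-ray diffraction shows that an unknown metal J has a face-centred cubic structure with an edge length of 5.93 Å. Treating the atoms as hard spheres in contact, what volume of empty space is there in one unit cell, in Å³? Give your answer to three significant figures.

54.1 Å³

In an FCC lattice atoms touch along the face diagonal, so √2·a = 4r, so r = 0.3536a = 2.097 Å.
V_cell = a³ = 208.5 Å³; V_atoms = 4 × (4/3)πr³ = 154.4 Å³.
Empty space = 208.5 − 154.4 = 54.1 Å³.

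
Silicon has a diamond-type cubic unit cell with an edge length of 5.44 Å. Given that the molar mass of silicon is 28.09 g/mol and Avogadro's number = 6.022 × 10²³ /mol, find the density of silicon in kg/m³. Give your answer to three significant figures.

2320 kg/m³

A diamond cubic unit cell contains Z = 8 atoms.
Cell volume: a³ = (5.44 Å)³ = (5.440 × 10^-8 cm)³ = 1.610 × 10^-22 cm³.
ρ = Z·M/(N_A·a³) = 8 × 28.09 / (6.022 × 10²³ × 1.610 × 10^-22) = 2.318 g/cm³ = 2320 kg/m³.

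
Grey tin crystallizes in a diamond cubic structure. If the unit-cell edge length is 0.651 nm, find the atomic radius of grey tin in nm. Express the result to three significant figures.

In a diamond cubic lattice, nearest neighbors lie along the body diagonal with √3·a = 8r.
r = √3·a/8 = 1.7321 × 0.651 / 8 = 0.141 nm.

0.141 nm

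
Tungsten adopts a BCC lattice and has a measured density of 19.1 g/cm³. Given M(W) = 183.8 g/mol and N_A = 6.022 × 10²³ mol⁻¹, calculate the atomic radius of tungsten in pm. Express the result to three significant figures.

For a BCC cell (Z = 2), a³ = Z·M/(N_A·ρ) = 2 × 183.8 / (6.022 × 10²³ × 19.10) = 3.196 × 10^-23 cm³, so a = 3.173 × 10^-8 cm = 317.3 pm.
Atoms touch along the body diagonal, so √3·a = 4r, so r = 0.4330 × a = 137 pm.

137 pm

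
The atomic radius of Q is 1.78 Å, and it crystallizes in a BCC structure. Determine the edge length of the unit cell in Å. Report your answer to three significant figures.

In a BCC lattice, atoms touch along the body diagonal, so √3·a = 4r.
a = 4r/√3 = 4 × 1.78 / 1.7321 = 4.11 Å.

4.11 Å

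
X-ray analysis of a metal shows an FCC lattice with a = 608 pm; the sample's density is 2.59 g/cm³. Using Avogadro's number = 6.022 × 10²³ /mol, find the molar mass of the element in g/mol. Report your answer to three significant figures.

87.6 g/mol

An FCC cell has Z = 4 atoms; a = 6.080 × 10^-8 cm.
M = ρ·N_A·a³/Z = 2.59 × 6.022 × 10²³ × 2.248 × 10^-22 / 4 = 87.6 g/mol.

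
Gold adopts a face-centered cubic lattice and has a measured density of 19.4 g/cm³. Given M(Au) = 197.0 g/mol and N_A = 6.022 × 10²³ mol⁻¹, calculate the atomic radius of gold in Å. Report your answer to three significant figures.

1.44 Å

For an FCC cell (Z = 4), a³ = Z·M/(N_A·ρ) = 4 × 197.0 / (6.022 × 10²³ × 19.40) = 6.745 × 10^-23 cm³, so a = 4.071 × 10^-8 cm = 4.071 Å.
Atoms touch along the face diagonal, so √2·a = 4r, so r = 0.3536 × a = 1.44 Å.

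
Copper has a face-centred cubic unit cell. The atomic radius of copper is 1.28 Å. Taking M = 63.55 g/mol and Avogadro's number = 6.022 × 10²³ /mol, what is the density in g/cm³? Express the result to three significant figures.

In an FCC lattice, atoms touch along the face diagonal, so √2·a = 4r, giving a = 3.620 Å = 3.620 × 10^-8 cm.
With Z = 4, ρ = Z·M/(N_A·a³) = 4 × 63.55 / (6.022 × 10²³ × 4.745 × 10^-23) = 8.895 g/cm³.

8.90 g/cm³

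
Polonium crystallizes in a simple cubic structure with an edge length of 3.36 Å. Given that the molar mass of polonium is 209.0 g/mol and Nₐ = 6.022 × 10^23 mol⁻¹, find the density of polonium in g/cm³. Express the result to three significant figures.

9.15 g/cm³

A simple cubic unit cell contains Z = 1 atom.
Cell volume: a³ = (3.36 Å)³ = (3.360 × 10^-8 cm)³ = 3.793 × 10^-23 cm³.
ρ = Z·M/(N_A·a³) = 1 × 209.0 / (6.022 × 10²³ × 3.793 × 10^-23) = 9.149 g/cm³.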